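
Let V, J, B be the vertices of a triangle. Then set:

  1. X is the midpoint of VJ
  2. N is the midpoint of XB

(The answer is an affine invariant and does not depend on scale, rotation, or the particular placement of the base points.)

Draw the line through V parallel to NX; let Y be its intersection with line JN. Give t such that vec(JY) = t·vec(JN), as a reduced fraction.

Choose coordinates V = (0, 0), J = (1, 0), B = (0, 1).
1. X is the midpoint of VJ ⇒ X = (1/2, 0)
2. N is the midpoint of XB ⇒ N = (1/4, 1/2)
through V parallel to NX: direction (1/4, -1/2); meets JN at Y = (-1/2, 1)
Y = J + t·(N−J) with t = 2

t = 2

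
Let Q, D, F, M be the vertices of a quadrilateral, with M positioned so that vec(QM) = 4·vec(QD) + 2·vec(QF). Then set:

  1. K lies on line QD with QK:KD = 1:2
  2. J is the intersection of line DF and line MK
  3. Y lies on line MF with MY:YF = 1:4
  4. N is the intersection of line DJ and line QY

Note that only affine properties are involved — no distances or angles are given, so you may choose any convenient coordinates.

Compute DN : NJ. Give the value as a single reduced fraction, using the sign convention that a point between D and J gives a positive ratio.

Work in coordinates with Q = (0, 0), D = (1, 0), F = (0, 1), M = (4, 2).
1. K lies on line QD with QK:KD = 1:2 ⇒ K = (1/3, 0)
2. J is the intersection of line DF and line MK ⇒ J = (13/17, 4/17)
3. Y lies on line MF with MY:YF = 1:4 ⇒ Y = (16/5, 9/5)
4. N is the intersection of line DJ and line QY ⇒ N = (16/25, 9/25)
N = D + t·(J−D) with t = 153/100, so DN:NJ = t:(1−t) = 153/100:-53/100

DN:NJ = -153/53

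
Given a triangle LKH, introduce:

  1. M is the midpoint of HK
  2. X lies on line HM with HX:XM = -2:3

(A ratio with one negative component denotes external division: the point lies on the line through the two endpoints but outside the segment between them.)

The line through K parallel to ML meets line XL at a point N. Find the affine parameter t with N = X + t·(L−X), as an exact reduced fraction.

Assign L = (0, 0), K = (1, 0), H = (0, 1) — the answer is frame-independent, so this choice is without loss of generality.
1. M is the midpoint of HK ⇒ M = (1/2, 1/2)
2. X lies on line HM with HX:XM = -2:3 ⇒ X = (-1, 2)
through K parallel to ML: direction (-1/2, -1/2); meets XL at N = (1/3, -2/3)
N = X + t·(L−X) with t = 4/3

t = 4/3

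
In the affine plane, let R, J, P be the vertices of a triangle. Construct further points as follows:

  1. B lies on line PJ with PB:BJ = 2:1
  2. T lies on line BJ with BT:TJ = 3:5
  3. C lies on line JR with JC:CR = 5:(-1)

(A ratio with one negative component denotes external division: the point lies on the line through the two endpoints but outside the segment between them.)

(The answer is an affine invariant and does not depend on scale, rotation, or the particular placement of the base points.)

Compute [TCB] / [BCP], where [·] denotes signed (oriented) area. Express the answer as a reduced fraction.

[TCB]:[BCP] = 3/16

Work in coordinates with R = (0, 0), J = (1, 0), P = (0, 1).
1. B lies on line PJ with PB:BJ = 2:1 ⇒ B = (2/3, 1/3)
2. T lies on line BJ with BT:TJ = 3:5 ⇒ T = (19/24, 5/24)
3. C lies on line JR with JC:CR = 5:(-1) ⇒ C = (-1/4, 0)
2·[TCB] = -5/32, 2·[BCP] = -5/6
[TCB]:[BCP] = -5/32:-5/6 = 3/16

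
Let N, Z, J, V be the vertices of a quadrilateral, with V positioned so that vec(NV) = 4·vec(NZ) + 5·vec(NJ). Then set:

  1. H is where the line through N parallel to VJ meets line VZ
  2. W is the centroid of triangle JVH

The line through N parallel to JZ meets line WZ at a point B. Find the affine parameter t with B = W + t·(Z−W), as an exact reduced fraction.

Set N = (0, 0), Z = (1, 0), J = (0, 1), V = (4, 5); any affine frame gives the same invariant.
1. H is where the line through N parallel to VJ meets line VZ ⇒ H = (5/2, 5/2)
2. W is the centroid of triangle JVH ⇒ W = (13/6, 17/6)
through N parallel to JZ: direction (1, -1); meets WZ at B = (17/24, -17/24)
B = W + t·(Z−W) with t = 5/4

t = 5/4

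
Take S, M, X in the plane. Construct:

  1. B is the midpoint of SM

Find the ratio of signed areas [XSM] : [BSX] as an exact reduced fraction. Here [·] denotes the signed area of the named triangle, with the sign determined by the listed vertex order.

[XSM]:[BSX] = -2

Work in coordinates with S = (0, 0), M = (1, 0), X = (0, 1).
1. B is the midpoint of SM ⇒ B = (1/2, 0)
2·[XSM] = 1, 2·[BSX] = -1/2
[XSM]:[BSX] = 1:-1/2 = -2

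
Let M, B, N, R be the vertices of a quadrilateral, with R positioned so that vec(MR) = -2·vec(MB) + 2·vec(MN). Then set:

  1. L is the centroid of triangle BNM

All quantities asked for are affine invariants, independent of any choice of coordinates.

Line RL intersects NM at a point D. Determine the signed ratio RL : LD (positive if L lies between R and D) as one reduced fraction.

Set M = (0, 0), B = (1, 0), N = (0, 1), R = (-2, 2); any affine frame gives the same invariant.
1. L is the centroid of triangle BNM ⇒ L = (1/3, 1/3)
line RL meets NM at D = (0, 4/7)
L = R + t·(D−R) with t = 7/6, so RL:LD = 7/6:-1/6

RL:LD = -7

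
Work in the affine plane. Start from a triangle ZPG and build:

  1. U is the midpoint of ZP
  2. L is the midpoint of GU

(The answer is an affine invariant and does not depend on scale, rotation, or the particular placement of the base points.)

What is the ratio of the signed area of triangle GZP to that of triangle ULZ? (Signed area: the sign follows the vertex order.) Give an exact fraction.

[GZP]:[ULZ] = 4

Work in coordinates with Z = (0, 0), P = (1, 0), G = (0, 1).
1. U is the midpoint of ZP ⇒ U = (1/2, 0)
2. L is the midpoint of GU ⇒ L = (1/4, 1/2)
2·[GZP] = 1, 2·[ULZ] = 1/4
[GZP]:[ULZ] = 1:1/4 = 4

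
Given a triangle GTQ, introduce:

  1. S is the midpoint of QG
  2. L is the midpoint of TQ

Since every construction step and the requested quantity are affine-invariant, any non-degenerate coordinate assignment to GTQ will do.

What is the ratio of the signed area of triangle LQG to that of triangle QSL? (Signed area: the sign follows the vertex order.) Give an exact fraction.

Assign G = (0, 0), T = (1, 0), Q = (0, 1) — the answer is frame-independent, so this choice is without loss of generality.
1. S is the midpoint of QG ⇒ S = (0, 1/2)
2. L is the midpoint of TQ ⇒ L = (1/2, 1/2)
2·[LQG] = 1/2, 2·[QSL] = 1/4
[LQG]:[QSL] = 1/2:1/4 = 2

[LQG]:[QSL] = 2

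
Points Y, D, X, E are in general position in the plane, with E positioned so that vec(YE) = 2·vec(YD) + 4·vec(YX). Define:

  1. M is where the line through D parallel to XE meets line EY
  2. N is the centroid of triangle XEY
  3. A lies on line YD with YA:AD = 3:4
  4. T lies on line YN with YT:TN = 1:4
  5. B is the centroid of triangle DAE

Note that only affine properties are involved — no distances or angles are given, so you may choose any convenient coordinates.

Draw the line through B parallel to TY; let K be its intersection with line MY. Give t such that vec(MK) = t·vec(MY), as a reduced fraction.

t = 127/63

Work in coordinates with Y = (0, 0), D = (1, 0), X = (0, 1), E = (2, 4).
1. M is where the line through D parallel to XE meets line EY ⇒ M = (-3, -6)
2. N is the centroid of triangle XEY ⇒ N = (2/3, 5/3)
3. A lies on line YD with YA:AD = 3:4 ⇒ A = (3/7, 0)
4. T lies on line YN with YT:TN = 1:4 ⇒ T = (2/15, 1/3)
5. B is the centroid of triangle DAE ⇒ B = (8/7, 4/3)
through B parallel to TY: direction (-2/15, -1/3); meets MY at K = (64/21, 128/21)
K = M + t·(Y−M) with t = 127/63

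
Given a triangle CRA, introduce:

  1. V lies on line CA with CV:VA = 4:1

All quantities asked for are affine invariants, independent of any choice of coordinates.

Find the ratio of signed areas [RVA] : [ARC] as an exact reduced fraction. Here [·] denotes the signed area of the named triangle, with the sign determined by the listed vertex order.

Work in coordinates with C = (0, 0), R = (1, 0), A = (0, 1).
1. V lies on line CA with CV:VA = 4:1 ⇒ V = (0, 4/5)
2·[RVA] = -1/5, 2·[ARC] = -1
[RVA]:[ARC] = -1/5:-1 = 1/5

[RVA]:[ARC] = 1/5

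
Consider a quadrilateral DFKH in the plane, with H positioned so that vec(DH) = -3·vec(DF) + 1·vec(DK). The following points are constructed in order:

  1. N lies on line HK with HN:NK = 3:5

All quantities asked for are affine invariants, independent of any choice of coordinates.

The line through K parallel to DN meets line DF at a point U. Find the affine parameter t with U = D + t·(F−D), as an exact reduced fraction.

t = 15/8

Set D = (0, 0), F = (1, 0), K = (0, 1), H = (-3, 1); any affine frame gives the same invariant.
1. N lies on line HK with HN:NK = 3:5 ⇒ N = (-15/8, 1)
through K parallel to DN: direction (-15/8, 1); meets DF at U = (15/8, 0)
U = D + t·(F−D) with t = 15/8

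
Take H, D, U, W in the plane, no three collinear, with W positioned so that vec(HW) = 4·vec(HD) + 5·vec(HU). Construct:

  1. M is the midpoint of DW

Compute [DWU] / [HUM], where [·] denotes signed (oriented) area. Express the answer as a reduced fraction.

[DWU]:[HUM] = -16/5

Choose coordinates H = (0, 0), D = (1, 0), U = (0, 1), W = (4, 5).
1. M is the midpoint of DW ⇒ M = (5/2, 5/2)
2·[DWU] = 8, 2·[HUM] = -5/2
[DWU]:[HUM] = 8:-5/2 = -16/5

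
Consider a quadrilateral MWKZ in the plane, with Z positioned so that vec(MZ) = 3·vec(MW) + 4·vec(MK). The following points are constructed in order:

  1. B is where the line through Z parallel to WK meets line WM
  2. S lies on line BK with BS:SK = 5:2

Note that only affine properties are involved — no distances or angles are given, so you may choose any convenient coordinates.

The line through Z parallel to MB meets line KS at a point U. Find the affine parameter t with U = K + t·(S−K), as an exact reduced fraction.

t = -21/2

Set M = (0, 0), W = (1, 0), K = (0, 1), Z = (3, 4); any affine frame gives the same invariant.
1. B is where the line through Z parallel to WK meets line WM ⇒ B = (7, 0)
2. S lies on line BK with BS:SK = 5:2 ⇒ S = (2, 5/7)
through Z parallel to MB: direction (7, 0); meets KS at U = (-21, 4)
U = K + t·(S−K) with t = -21/2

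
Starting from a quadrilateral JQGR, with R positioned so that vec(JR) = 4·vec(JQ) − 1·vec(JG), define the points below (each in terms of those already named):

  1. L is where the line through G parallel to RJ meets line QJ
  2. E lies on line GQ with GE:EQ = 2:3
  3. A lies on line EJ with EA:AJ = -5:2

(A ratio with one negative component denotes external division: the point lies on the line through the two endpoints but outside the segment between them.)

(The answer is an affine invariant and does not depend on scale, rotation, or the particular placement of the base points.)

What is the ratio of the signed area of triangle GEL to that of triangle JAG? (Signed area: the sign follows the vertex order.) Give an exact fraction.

[GEL]:[JAG] = -9/2

Work in coordinates with J = (0, 0), Q = (1, 0), G = (0, 1), R = (4, -1).
1. L is where the line through G parallel to RJ meets line QJ ⇒ L = (4, 0)
2. E lies on line GQ with GE:EQ = 2:3 ⇒ E = (2/5, 3/5)
3. A lies on line EJ with EA:AJ = -5:2 ⇒ A = (-4/15, -2/5)
2·[GEL] = 6/5, 2·[JAG] = -4/15
[GEL]:[JAG] = 6/5:-4/15 = -9/2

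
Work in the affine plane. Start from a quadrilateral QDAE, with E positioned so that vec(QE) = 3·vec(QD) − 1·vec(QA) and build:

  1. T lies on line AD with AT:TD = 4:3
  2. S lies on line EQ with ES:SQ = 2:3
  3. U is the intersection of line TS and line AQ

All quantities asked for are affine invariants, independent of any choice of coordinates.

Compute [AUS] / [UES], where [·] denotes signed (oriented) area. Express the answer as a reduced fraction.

Work in coordinates with Q = (0, 0), D = (1, 0), A = (0, 1), E = (3, -1).
1. T lies on line AD with AT:TD = 4:3 ⇒ T = (4/7, 3/7)
2. S lies on line EQ with ES:SQ = 2:3 ⇒ S = (9/5, -3/5)
3. U is the intersection of line TS and line AQ ⇒ U = (0, 39/43)
2·[AUS] = 36/215, 2·[UES] = -234/215
[AUS]:[UES] = 36/215:-234/215 = -2/13

[AUS]:[UES] = -2/13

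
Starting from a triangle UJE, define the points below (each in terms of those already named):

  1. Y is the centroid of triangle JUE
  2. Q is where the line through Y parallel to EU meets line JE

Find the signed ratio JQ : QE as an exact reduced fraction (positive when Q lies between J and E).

Choose coordinates U = (0, 0), J = (1, 0), E = (0, 1).
1. Y is the centroid of triangle JUE ⇒ Y = (1/3, 1/3)
2. Q is where the line through Y parallel to EU meets line JE ⇒ Q = (1/3, 2/3)
Q = J + t·(E−J) with t = 2/3, so JQ:QE = t:(1−t) = 2/3:1/3

JQ:QE = 2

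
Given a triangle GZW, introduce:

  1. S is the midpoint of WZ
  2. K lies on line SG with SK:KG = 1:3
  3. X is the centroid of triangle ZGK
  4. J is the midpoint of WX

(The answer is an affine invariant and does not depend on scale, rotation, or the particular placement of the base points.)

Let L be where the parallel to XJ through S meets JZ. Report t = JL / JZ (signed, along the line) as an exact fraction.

t = 1/2

Set G = (0, 0), Z = (1, 0), W = (0, 1); any affine frame gives the same invariant.
1. S is the midpoint of WZ ⇒ S = (1/2, 1/2)
2. K lies on line SG with SK:KG = 1:3 ⇒ K = (3/8, 3/8)
3. X is the centroid of triangle ZGK ⇒ X = (11/24, 1/8)
4. J is the midpoint of WX ⇒ J = (11/48, 9/16)
through S parallel to XJ: direction (-11/48, 7/16); meets JZ at L = (59/96, 9/32)
L = J + t·(Z−J) with t = 1/2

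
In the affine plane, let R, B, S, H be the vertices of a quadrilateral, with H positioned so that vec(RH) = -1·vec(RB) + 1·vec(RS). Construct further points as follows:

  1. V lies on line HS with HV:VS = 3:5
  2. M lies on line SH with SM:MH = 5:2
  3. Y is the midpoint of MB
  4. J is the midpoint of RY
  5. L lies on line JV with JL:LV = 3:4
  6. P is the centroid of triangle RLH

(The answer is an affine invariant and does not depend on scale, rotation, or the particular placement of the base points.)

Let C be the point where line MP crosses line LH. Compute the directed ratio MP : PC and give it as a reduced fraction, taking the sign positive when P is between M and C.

Assign R = (0, 0), B = (1, 0), S = (0, 1), H = (-1, 1) — the answer is frame-independent, so this choice is without loss of generality.
1. V lies on line HS with HV:VS = 3:5 ⇒ V = (-5/8, 1)
2. M lies on line SH with SM:MH = 5:2 ⇒ M = (-5/7, 1)
3. Y is the midpoint of MB ⇒ Y = (1/7, 1/2)
4. J is the midpoint of RY ⇒ J = (1/14, 1/4)
5. L lies on line JV with JL:LV = 3:4 ⇒ L = (-89/392, 4/7)
6. P is the centroid of triangle RLH ⇒ P = (-481/1176, 11/21)
line MP meets LH at C = (-2537/4557, 491/651)
P = M + t·(C−M) with t = 31/16, so MP:PC = 31/16:-15/16

MP:PC = -31/15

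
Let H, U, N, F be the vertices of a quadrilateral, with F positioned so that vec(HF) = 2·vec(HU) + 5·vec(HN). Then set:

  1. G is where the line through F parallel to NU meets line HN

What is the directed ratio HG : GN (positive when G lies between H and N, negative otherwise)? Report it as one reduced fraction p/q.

Assign H = (0, 0), U = (1, 0), N = (0, 1), F = (2, 5) — the answer is frame-independent, so this choice is without loss of generality.
1. G is where the line through F parallel to NU meets line HN ⇒ G = (0, 7)
G = H + t·(N−H) with t = 7, so HG:GN = t:(1−t) = 7:-6

HG:GN = -7/6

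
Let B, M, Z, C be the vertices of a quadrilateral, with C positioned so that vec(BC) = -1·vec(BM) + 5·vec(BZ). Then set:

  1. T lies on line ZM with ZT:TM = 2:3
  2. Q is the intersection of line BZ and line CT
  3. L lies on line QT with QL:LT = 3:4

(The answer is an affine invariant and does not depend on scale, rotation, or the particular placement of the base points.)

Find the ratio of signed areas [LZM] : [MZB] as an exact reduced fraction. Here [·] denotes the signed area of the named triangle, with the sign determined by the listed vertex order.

[LZM]:[MZB] = 24/49

Set B = (0, 0), M = (1, 0), Z = (0, 1), C = (-1, 5); any affine frame gives the same invariant.
1. T lies on line ZM with ZT:TM = 2:3 ⇒ T = (2/5, 3/5)
2. Q is the intersection of line BZ and line CT ⇒ Q = (0, 13/7)
3. L lies on line QT with QL:LT = 3:4 ⇒ L = (6/35, 323/245)
2·[LZM] = 24/49, 2·[MZB] = 1
[LZM]:[MZB] = 24/49:1 = 24/49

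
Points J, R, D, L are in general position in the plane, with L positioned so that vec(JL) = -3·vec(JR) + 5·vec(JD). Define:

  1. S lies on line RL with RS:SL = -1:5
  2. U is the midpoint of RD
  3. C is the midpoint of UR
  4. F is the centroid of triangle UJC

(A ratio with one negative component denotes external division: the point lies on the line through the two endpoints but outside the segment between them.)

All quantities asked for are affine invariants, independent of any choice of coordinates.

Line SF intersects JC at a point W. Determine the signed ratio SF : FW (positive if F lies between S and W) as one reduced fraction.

SF:FW = -73/4

Work in coordinates with J = (0, 0), R = (1, 0), D = (0, 1), L = (-3, 5).
1. S lies on line RL with RS:SL = -1:5 ⇒ S = (2, -5/4)
2. U is the midpoint of RD ⇒ U = (1/2, 1/2)
3. C is the midpoint of UR ⇒ C = (3/4, 1/4)
4. F is the centroid of triangle UJC ⇒ F = (5/12, 1/4)
line SF meets JC at W = (147/292, 49/292)
F = S + t·(W−S) with t = 73/69, so SF:FW = 73/69:-4/69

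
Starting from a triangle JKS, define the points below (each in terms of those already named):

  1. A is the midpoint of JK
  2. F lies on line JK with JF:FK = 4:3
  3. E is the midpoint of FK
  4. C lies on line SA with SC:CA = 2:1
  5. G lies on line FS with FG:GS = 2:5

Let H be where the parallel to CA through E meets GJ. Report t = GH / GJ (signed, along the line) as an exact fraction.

Work in coordinates with J = (0, 0), K = (1, 0), S = (0, 1).
1. A is the midpoint of JK ⇒ A = (1/2, 0)
2. F lies on line JK with JF:FK = 4:3 ⇒ F = (4/7, 0)
3. E is the midpoint of FK ⇒ E = (11/14, 0)
4. C lies on line SA with SC:CA = 2:1 ⇒ C = (1/3, 1/3)
5. G lies on line FS with FG:GS = 2:5 ⇒ G = (20/49, 2/7)
through E parallel to CA: direction (1/6, -1/3); meets GJ at H = (110/189, 11/27)
H = G + t·(J−G) with t = -23/54

t = -23/54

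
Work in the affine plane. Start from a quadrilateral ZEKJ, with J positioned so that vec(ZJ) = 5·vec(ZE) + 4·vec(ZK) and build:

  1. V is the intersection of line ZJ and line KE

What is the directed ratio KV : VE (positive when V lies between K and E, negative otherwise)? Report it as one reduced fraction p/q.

KV:VE = 5/4

Work in coordinates with Z = (0, 0), E = (1, 0), K = (0, 1), J = (5, 4).
1. V is the intersection of line ZJ and line KE ⇒ V = (5/9, 4/9)
V = K + t·(E−K) with t = 5/9, so KV:VE = t:(1−t) = 5/9:4/9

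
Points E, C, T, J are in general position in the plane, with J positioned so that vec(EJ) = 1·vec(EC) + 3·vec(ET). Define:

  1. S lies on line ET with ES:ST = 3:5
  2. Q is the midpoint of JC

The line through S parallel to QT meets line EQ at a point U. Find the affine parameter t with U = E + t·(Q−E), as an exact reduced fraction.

Set E = (0, 0), C = (1, 0), T = (0, 1), J = (1, 3); any affine frame gives the same invariant.
1. S lies on line ET with ES:ST = 3:5 ⇒ S = (0, 3/8)
2. Q is the midpoint of JC ⇒ Q = (1, 3/2)
through S parallel to QT: direction (-1, -1/2); meets EQ at U = (3/8, 9/16)
U = E + t·(Q−E) with t = 3/8

t = 3/8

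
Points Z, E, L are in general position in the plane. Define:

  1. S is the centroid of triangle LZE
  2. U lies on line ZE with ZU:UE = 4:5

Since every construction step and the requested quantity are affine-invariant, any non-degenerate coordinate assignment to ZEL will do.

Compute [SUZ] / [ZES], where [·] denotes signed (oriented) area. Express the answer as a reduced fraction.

[SUZ]:[ZES] = -4/9

Set Z = (0, 0), E = (1, 0), L = (0, 1); any affine frame gives the same invariant.
1. S is the centroid of triangle LZE ⇒ S = (1/3, 1/3)
2. U lies on line ZE with ZU:UE = 4:5 ⇒ U = (4/9, 0)
2·[SUZ] = -4/27, 2·[ZES] = 1/3
[SUZ]:[ZES] = -4/27:1/3 = -4/9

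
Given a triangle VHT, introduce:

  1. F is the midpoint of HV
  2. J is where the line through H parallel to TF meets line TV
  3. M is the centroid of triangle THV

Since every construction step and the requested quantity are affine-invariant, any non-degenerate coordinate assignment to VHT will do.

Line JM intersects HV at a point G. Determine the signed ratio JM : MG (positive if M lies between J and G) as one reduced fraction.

JM:MG = 5

Choose coordinates V = (0, 0), H = (1, 0), T = (0, 1).
1. F is the midpoint of HV ⇒ F = (1/2, 0)
2. J is where the line through H parallel to TF meets line TV ⇒ J = (0, 2)
3. M is the centroid of triangle THV ⇒ M = (1/3, 1/3)
line JM meets HV at G = (2/5, 0)
M = J + t·(G−J) with t = 5/6, so JM:MG = 5/6:1/6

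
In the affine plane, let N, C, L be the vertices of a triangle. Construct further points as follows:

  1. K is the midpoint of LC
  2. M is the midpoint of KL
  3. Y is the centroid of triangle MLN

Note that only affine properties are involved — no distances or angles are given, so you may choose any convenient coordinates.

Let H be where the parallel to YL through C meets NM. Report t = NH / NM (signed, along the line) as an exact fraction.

Set N = (0, 0), C = (1, 0), L = (0, 1); any affine frame gives the same invariant.
1. K is the midpoint of LC ⇒ K = (1/2, 1/2)
2. M is the midpoint of KL ⇒ M = (1/4, 3/4)
3. Y is the centroid of triangle MLN ⇒ Y = (1/12, 7/12)
through C parallel to YL: direction (-1/12, 5/12); meets NM at H = (5/8, 15/8)
H = N + t·(M−N) with t = 5/2

t = 5/2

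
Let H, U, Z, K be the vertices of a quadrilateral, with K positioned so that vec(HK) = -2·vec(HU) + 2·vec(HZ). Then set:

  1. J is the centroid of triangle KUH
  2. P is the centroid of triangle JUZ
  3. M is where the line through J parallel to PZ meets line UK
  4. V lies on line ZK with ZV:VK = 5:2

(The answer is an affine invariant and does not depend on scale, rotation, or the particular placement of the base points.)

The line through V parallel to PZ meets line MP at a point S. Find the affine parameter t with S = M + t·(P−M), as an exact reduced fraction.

t = -8/7

Assign H = (0, 0), U = (1, 0), Z = (0, 1), K = (-2, 2) — the answer is frame-independent, so this choice is without loss of generality.
1. J is the centroid of triangle KUH ⇒ J = (-1/3, 2/3)
2. P is the centroid of triangle JUZ ⇒ P = (2/9, 5/9)
3. M is where the line through J parallel to PZ meets line UK ⇒ M = (-1/2, 1)
4. V lies on line ZK with ZV:VK = 5:2 ⇒ V = (-10/7, 12/7)
through V parallel to PZ: direction (-2/9, 4/9); meets MP at S = (-167/126, 95/63)
S = M + t·(P−M) with t = -8/7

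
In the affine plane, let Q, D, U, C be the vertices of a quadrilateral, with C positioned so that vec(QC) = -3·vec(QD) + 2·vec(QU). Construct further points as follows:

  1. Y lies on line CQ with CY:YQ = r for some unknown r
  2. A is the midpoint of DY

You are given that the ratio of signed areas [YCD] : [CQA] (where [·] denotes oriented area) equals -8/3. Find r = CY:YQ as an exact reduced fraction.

r = -4

Assign Q = (0, 0), D = (1, 0), U = (0, 1), C = (-3, 2) — the answer is frame-independent, so this choice is without loss of generality.
1. With CY:YQ = r, write λ = r/(r+1) so Y = C + λ·(Q−C); Y is affine-linear in λ
2. A is the midpoint of DY ⇒ A is an affine combination of earlier points and hence also affine-linear in λ
Every point depending on Y is an affine combination of Y and λ-independent points, so each such coordinate is linear in λ; the λ² term in each signed area is a multiple of (Q−C)×(Q−C) = 0, so 2·[YCD] and 2·[CQA] are each linear in λ. Evaluating at λ=0 and λ=1:
  2·[YCD] = -2·λ,   2·[CQA] = 1
So [YCD]:[CQA] = (-2·λ) / (1). Setting this equal to -8/3:
  -2·λ = -8/3·(1)  ⇒  λ = 4/3
Then r = λ/(1−λ) = (4/3)/(-1/3) = -4. Check: with r = -4, Y = (1, -2/3) and [YCD]:[CQA] = -8/3 as required.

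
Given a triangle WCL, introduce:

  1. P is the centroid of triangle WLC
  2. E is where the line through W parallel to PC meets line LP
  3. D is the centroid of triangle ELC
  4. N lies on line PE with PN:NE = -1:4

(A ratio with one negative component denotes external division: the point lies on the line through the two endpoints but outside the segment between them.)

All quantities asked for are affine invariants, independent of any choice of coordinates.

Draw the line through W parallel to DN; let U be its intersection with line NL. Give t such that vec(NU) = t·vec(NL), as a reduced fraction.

t = -7/2

Choose coordinates W = (0, 0), C = (1, 0), L = (0, 1).
1. P is the centroid of triangle WLC ⇒ P = (1/3, 1/3)
2. E is where the line through W parallel to PC meets line LP ⇒ E = (2/3, -1/3)
3. D is the centroid of triangle ELC ⇒ D = (5/9, 2/9)
4. N lies on line PE with PN:NE = -1:4 ⇒ N = (2/9, 5/9)
through W parallel to DN: direction (-1/3, 1/3); meets NL at U = (1, -1)
U = N + t·(L−N) with t = -7/2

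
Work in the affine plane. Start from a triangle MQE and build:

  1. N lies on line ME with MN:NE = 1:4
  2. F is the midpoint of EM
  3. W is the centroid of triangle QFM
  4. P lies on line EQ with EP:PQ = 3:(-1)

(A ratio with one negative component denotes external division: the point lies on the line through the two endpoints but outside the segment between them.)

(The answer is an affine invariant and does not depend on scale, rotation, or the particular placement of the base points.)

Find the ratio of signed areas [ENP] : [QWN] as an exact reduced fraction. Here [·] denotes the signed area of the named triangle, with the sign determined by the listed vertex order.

Set M = (0, 0), Q = (1, 0), E = (0, 1); any affine frame gives the same invariant.
1. N lies on line ME with MN:NE = 1:4 ⇒ N = (0, 1/5)
2. F is the midpoint of EM ⇒ F = (0, 1/2)
3. W is the centroid of triangle QFM ⇒ W = (1/3, 1/6)
4. P lies on line EQ with EP:PQ = 3:(-1) ⇒ P = (3/2, -1/2)
2·[ENP] = 6/5, 2·[QWN] = 1/30
[ENP]:[QWN] = 6/5:1/30 = 36

[ENP]:[QWN] = 36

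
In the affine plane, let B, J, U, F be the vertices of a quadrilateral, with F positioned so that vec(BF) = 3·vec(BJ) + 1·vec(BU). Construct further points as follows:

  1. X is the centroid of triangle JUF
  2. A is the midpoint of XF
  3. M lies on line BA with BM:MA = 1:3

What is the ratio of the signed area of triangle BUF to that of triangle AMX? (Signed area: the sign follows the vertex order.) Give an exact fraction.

Set B = (0, 0), J = (1, 0), U = (0, 1), F = (3, 1); any affine frame gives the same invariant.
1. X is the centroid of triangle JUF ⇒ X = (4/3, 2/3)
2. A is the midpoint of XF ⇒ A = (13/6, 5/6)
3. M lies on line BA with BM:MA = 1:3 ⇒ M = (13/24, 5/24)
2·[BUF] = -3, 2·[AMX] = -1/4
[BUF]:[AMX] = -3:-1/4 = 12

[BUF]:[AMX] = 12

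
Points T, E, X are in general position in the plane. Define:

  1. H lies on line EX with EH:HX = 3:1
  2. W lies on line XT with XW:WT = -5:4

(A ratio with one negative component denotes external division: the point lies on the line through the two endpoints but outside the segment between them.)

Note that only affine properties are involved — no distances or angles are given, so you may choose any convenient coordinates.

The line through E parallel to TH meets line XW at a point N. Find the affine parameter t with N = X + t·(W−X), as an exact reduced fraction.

t = 4/5

Choose coordinates T = (0, 0), E = (1, 0), X = (0, 1).
1. H lies on line EX with EH:HX = 3:1 ⇒ H = (1/4, 3/4)
2. W lies on line XT with XW:WT = -5:4 ⇒ W = (0, -4)
through E parallel to TH: direction (1/4, 3/4); meets XW at N = (0, -3)
N = X + t·(W−X) with t = 4/5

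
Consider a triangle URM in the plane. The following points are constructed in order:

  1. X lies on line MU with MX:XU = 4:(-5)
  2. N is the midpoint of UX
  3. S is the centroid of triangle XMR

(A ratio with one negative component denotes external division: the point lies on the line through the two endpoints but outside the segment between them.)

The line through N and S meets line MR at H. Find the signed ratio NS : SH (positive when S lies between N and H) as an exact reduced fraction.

NS:SH = 1/8

Choose coordinates U = (0, 0), R = (1, 0), M = (0, 1).
1. X lies on line MU with MX:XU = 4:(-5) ⇒ X = (0, 5)
2. N is the midpoint of UX ⇒ N = (0, 5/2)
3. S is the centroid of triangle XMR ⇒ S = (1/3, 2)
line NS meets MR at H = (3, -2)
S = N + t·(H−N) with t = 1/9, so NS:SH = 1/9:8/9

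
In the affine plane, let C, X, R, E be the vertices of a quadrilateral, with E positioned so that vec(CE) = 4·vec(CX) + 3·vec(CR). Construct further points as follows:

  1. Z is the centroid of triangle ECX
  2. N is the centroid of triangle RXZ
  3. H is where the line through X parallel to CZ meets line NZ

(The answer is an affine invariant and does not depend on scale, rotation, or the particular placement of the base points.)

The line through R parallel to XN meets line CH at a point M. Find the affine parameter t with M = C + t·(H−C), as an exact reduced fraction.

Work in coordinates with C = (0, 0), X = (1, 0), R = (0, 1), E = (4, 3).
1. Z is the centroid of triangle ECX ⇒ Z = (5/3, 1)
2. N is the centroid of triangle RXZ ⇒ N = (8/9, 2/3)
3. H is where the line through X parallel to CZ meets line NZ ⇒ H = (31/6, 5/2)
through R parallel to XN: direction (-1/9, 2/3); meets CH at M = (31/201, 5/67)
M = C + t·(H−C) with t = 2/67

t = 2/67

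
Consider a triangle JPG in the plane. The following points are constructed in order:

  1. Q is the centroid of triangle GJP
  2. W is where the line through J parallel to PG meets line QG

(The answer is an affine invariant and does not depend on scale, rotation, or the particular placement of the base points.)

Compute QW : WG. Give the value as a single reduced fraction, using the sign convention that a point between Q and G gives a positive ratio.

QW:WG = -2/3

Assign J = (0, 0), P = (1, 0), G = (0, 1) — the answer is frame-independent, so this choice is without loss of generality.
1. Q is the centroid of triangle GJP ⇒ Q = (1/3, 1/3)
2. W is where the line through J parallel to PG meets line QG ⇒ W = (1, -1)
W = Q + t·(G−Q) with t = -2, so QW:WG = t:(1−t) = -2:3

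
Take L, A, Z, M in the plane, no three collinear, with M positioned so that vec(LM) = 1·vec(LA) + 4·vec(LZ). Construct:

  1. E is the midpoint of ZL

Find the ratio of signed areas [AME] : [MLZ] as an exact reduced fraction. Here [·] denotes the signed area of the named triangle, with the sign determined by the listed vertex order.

[AME]:[MLZ] = -4

Assign L = (0, 0), A = (1, 0), Z = (0, 1), M = (1, 4) — the answer is frame-independent, so this choice is without loss of generality.
1. E is the midpoint of ZL ⇒ E = (0, 1/2)
2·[AME] = 4, 2·[MLZ] = -1
[AME]:[MLZ] = 4:-1 = -4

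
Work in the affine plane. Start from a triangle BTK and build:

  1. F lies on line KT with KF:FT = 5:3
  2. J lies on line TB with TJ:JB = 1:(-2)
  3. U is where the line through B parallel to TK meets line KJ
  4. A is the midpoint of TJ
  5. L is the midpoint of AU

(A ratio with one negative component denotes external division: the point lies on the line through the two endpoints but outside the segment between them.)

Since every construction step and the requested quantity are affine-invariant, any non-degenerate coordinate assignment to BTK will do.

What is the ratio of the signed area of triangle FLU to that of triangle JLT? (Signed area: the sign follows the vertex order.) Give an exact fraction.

Set B = (0, 0), T = (1, 0), K = (0, 1); any affine frame gives the same invariant.
1. F lies on line KT with KF:FT = 5:3 ⇒ F = (5/8, 3/8)
2. J lies on line TB with TJ:JB = 1:(-2) ⇒ J = (2, 0)
3. U is where the line through B parallel to TK meets line KJ ⇒ U = (-2, 2)
4. A is the midpoint of TJ ⇒ A = (3/2, 0)
5. L is the midpoint of AU ⇒ L = (-1/4, 1)
2·[FLU] = 7/32, 2·[JLT] = 1
[FLU]:[JLT] = 7/32:1 = 7/32

[FLU]:[JLT] = 7/32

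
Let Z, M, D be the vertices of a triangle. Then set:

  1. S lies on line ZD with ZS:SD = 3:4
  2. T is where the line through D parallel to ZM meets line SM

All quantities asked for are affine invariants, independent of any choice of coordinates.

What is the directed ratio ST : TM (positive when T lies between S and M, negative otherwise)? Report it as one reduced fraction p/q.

ST:TM = -4/7

Set Z = (0, 0), M = (1, 0), D = (0, 1); any affine frame gives the same invariant.
1. S lies on line ZD with ZS:SD = 3:4 ⇒ S = (0, 3/7)
2. T is where the line through D parallel to ZM meets line SM ⇒ T = (-4/3, 1)
T = S + t·(M−S) with t = -4/3, so ST:TM = t:(1−t) = -4/3:7/3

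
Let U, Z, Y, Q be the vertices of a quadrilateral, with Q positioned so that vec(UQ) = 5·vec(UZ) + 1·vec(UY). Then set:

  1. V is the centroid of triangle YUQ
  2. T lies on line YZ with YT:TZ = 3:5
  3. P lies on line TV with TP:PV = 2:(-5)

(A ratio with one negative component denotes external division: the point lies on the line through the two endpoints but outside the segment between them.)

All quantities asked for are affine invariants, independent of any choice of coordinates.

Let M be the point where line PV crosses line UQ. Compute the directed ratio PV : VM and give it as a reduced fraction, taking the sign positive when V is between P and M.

PV:VM = 13/12

Work in coordinates with U = (0, 0), Z = (1, 0), Y = (0, 1), Q = (5, 1).
1. V is the centroid of triangle YUQ ⇒ V = (5/3, 2/3)
2. T lies on line YZ with YT:TZ = 3:5 ⇒ T = (3/8, 5/8)
3. P lies on line TV with TP:PV = 2:(-5) ⇒ P = (-35/72, 43/72)
line PV meets UQ at M = (95/26, 19/26)
V = P + t·(M−P) with t = 13/25, so PV:VM = 13/25:12/25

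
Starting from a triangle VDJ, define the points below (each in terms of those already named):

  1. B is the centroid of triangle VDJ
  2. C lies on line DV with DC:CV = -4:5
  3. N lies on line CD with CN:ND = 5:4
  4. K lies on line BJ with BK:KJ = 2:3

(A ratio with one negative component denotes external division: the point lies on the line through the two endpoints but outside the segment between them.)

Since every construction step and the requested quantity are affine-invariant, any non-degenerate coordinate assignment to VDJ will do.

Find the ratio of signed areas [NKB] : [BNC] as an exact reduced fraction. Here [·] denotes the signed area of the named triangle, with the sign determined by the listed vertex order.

Choose coordinates V = (0, 0), D = (1, 0), J = (0, 1).
1. B is the centroid of triangle VDJ ⇒ B = (1/3, 1/3)
2. C lies on line DV with DC:CV = -4:5 ⇒ C = (5, 0)
3. N lies on line CD with CN:ND = 5:4 ⇒ N = (25/9, 0)
4. K lies on line BJ with BK:KJ = 2:3 ⇒ K = (1/5, 3/5)
2·[NKB] = 82/135, 2·[BNC] = 20/27
[NKB]:[BNC] = 82/135:20/27 = 41/50

[NKB]:[BNC] = 41/50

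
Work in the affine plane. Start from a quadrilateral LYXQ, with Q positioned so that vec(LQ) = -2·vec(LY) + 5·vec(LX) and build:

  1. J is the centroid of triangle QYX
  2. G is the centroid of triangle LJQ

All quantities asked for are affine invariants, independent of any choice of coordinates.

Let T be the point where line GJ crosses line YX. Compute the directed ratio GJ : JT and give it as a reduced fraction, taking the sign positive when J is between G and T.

GJ:JT = -1/6

Choose coordinates L = (0, 0), Y = (1, 0), X = (0, 1), Q = (-2, 5).
1. J is the centroid of triangle QYX ⇒ J = (-1/3, 2)
2. G is the centroid of triangle LJQ ⇒ G = (-7/9, 7/3)
line GJ meets YX at T = (-3, 4)
J = G + t·(T−G) with t = -1/5, so GJ:JT = -1/5:6/5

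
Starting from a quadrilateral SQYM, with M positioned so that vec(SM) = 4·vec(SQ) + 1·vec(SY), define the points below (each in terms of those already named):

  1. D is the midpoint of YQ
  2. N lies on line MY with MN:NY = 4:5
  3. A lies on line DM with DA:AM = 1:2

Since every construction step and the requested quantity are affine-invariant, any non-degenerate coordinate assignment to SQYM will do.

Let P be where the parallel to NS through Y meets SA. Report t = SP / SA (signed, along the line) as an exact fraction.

Choose coordinates S = (0, 0), Q = (1, 0), Y = (0, 1), M = (4, 1).
1. D is the midpoint of YQ ⇒ D = (1/2, 1/2)
2. N lies on line MY with MN:NY = 4:5 ⇒ N = (20/9, 1)
3. A lies on line DM with DA:AM = 1:2 ⇒ A = (5/3, 2/3)
through Y parallel to NS: direction (-20/9, -1); meets SA at P = (-20, -8)
P = S + t·(A−S) with t = -12

t = -12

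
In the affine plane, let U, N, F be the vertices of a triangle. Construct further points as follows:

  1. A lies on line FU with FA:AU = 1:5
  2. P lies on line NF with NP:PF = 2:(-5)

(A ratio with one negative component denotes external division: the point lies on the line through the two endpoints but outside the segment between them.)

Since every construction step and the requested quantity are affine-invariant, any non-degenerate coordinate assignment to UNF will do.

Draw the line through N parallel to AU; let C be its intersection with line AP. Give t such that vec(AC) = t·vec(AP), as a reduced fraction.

t = 3/5

Assign U = (0, 0), N = (1, 0), F = (0, 1) — the answer is frame-independent, so this choice is without loss of generality.
1. A lies on line FU with FA:AU = 1:5 ⇒ A = (0, 5/6)
2. P lies on line NF with NP:PF = 2:(-5) ⇒ P = (5/3, -2/3)
through N parallel to AU: direction (0, -5/6); meets AP at C = (1, -1/15)
C = A + t·(P−A) with t = 3/5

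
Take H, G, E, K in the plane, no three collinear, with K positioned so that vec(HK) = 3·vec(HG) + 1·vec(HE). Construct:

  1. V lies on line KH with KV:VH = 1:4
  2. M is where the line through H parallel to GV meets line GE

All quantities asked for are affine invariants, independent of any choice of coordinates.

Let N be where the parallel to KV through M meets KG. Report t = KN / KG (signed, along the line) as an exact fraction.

Work in coordinates with H = (0, 0), G = (1, 0), E = (0, 1), K = (3, 1).
1. V lies on line KH with KV:VH = 1:4 ⇒ V = (12/5, 4/5)
2. M is where the line through H parallel to GV meets line GE ⇒ M = (7/11, 4/11)
through M parallel to KV: direction (-3/5, -1/5); meets KG at N = (43/11, 16/11)
N = K + t·(G−K) with t = -5/11

t = -5/11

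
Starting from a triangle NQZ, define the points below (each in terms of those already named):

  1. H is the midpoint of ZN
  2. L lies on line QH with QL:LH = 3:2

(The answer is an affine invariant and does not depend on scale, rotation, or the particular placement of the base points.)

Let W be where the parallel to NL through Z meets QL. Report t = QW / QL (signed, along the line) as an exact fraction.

t = 7/3

Work in coordinates with N = (0, 0), Q = (1, 0), Z = (0, 1).
1. H is the midpoint of ZN ⇒ H = (0, 1/2)
2. L lies on line QH with QL:LH = 3:2 ⇒ L = (2/5, 3/10)
through Z parallel to NL: direction (2/5, 3/10); meets QL at W = (-2/5, 7/10)
W = Q + t·(L−Q) with t = 7/3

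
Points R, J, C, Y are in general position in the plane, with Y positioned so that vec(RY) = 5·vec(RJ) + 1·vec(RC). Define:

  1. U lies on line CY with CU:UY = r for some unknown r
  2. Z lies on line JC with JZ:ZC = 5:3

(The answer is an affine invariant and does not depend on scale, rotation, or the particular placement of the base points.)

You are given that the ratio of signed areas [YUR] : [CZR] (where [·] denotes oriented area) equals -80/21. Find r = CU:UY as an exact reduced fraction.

r = 5/2

Choose coordinates R = (0, 0), J = (1, 0), C = (0, 1), Y = (5, 1).
1. With CU:UY = r, write λ = r/(r+1) so U = C + λ·(Y−C); U is affine-linear in λ
2. Z lies on line JC with JZ:ZC = 5:3 ⇒ Z = (3/8, 5/8)
Every point depending on U is an affine combination of U and λ-independent points, so each such coordinate is linear in λ; the λ² term in each signed area is a multiple of (Y−C)×(Y−C) = 0, so 2·[YUR] and 2·[CZR] are each linear in λ. Evaluating at λ=0 and λ=1:
  2·[YUR] = -5·λ + 5,   2·[CZR] = -3/8
So [YUR]:[CZR] = (-5·λ + 5) / (-3/8). Setting this equal to -80/21:
  -5·λ + 5 = -80/21·(-3/8)  ⇒  λ = 5/7
Then r = λ/(1−λ) = (5/7)/(2/7) = 5/2. Check: with r = 5/2, U = (25/7, 1) and [YUR]:[CZR] = -80/21 as required.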